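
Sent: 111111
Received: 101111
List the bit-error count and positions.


XOR: 010000

1 error(s) at position(s): 1


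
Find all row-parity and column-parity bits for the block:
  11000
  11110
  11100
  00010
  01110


Row parities: 00111
Column parities: 10110

Row P: 00111, Col P: 10110, Corner: 1


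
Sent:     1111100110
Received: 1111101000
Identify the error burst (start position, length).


XOR: 0000001110

Burst at position 6, length 3


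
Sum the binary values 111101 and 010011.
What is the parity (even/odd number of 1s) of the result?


111101 = 61
010011 = 19
Sum = 80 = 1010000
1s count = 2

even parity (2 ones in 1010000)


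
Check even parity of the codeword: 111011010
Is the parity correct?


Number of 1s: 6

Yes, parity is correct (6 ones)


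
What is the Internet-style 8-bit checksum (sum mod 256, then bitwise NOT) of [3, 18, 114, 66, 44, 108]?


Sum = 353 mod 256 = 97
Complement = 158

158


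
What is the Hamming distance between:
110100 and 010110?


XOR: 100010
Count of 1s: 2

2


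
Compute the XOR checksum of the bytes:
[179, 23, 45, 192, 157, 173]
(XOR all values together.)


XOR chain: 179 ^ 23 ^ 45 ^ 192 ^ 157 ^ 173 = 121

121


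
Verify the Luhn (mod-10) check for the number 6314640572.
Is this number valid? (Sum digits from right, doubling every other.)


Luhn sum = 31
31 mod 10 = 1

Invalid (Luhn sum mod 10 = 1)


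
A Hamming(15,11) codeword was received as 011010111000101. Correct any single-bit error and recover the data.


Syndrome = 0: no error detected

Data: 11011000101 (no errors)


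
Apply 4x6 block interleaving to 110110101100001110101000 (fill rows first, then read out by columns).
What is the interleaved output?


Matrix:
  110110
  101100
  001110
  101000
Read columns: 110110000111111010100000

110110000111111010100000


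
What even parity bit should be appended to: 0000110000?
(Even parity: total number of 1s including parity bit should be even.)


Number of 1s in data: 2
Parity bit: 0

0


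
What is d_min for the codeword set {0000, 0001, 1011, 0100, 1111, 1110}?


Comparing all pairs, minimum distance: 1
Can detect 0 errors, correct 0 errors

1


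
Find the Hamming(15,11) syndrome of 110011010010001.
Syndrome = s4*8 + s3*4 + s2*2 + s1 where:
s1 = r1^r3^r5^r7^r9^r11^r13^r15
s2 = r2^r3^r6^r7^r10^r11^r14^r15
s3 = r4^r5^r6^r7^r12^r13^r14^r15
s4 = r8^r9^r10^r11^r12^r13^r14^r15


s1=0, s2=0, s3=1, s4=1

Syndrome = 12 (error at position 12)


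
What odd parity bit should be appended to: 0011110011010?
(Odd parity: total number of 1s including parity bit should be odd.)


Number of 1s in data: 7
Parity bit: 0

0


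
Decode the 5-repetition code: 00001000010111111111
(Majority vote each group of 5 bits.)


Groups: 00001, 00001, 01111, 11111
Majority votes: 0011

0011


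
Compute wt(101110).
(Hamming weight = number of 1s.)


Counting 1s in 101110

4


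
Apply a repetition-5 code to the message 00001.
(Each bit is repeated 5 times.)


Each bit -> 5 copies

0000000000000000000011111


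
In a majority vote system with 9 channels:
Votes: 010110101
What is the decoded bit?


Ones: 5 out of 9
Threshold: 5

1 (5/9 voted 1)


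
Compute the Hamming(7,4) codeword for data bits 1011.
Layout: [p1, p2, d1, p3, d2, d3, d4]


Parity bits: p1=0, p2=1, p3=0

0110011


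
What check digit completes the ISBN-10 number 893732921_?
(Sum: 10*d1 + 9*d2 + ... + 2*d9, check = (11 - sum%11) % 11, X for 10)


Weighted sum: 306
306 mod 11 = 9

Check digit: 2


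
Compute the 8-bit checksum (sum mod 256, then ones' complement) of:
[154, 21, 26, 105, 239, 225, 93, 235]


Sum = 1098 mod 256 = 74
Complement = 181

181


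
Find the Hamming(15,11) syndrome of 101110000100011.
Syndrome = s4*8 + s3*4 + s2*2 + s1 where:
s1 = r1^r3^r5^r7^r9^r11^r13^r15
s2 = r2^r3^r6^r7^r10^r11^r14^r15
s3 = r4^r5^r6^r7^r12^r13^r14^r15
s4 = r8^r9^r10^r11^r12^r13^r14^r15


s1=0, s2=0, s3=0, s4=1

Syndrome = 8 (error at position 8)


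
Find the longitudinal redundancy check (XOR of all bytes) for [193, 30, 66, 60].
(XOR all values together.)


XOR chain: 193 ^ 30 ^ 66 ^ 60 = 161

161


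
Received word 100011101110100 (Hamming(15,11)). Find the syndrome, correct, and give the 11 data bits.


Syndrome = 0: no error detected

Data: 01111110100 (no errors)


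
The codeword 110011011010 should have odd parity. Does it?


Number of 1s: 7

Yes, parity is correct (7 ones)


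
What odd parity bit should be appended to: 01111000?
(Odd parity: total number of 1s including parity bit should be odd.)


Number of 1s in data: 4
Parity bit: 1

1


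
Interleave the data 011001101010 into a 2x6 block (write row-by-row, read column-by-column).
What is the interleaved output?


Matrix:
  011001
  101010
Read columns: 011011000110

011011000110


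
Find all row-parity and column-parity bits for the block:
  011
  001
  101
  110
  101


Row parities: 01000
Column parities: 100

Row P: 01000, Col P: 100, Corner: 1


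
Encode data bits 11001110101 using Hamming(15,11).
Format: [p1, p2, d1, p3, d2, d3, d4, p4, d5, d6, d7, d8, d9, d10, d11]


Parity bits: p1=0, p2=0, p3=1, p4=1

001110011110101


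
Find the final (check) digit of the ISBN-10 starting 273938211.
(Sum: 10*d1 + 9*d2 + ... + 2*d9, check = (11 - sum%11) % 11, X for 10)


Weighted sum: 241
241 mod 11 = 10

Check digit: 1


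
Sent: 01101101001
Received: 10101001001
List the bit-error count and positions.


XOR: 11000100000

3 error(s) at position(s): 0, 1, 5


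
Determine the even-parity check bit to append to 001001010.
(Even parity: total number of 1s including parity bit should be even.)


Number of 1s in data: 3
Parity bit: 1

1


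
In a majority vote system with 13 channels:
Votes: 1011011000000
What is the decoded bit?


Ones: 5 out of 13
Threshold: 7

0 (5/13 voted 1)


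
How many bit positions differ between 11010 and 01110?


XOR: 10100
Count of 1s: 2

2


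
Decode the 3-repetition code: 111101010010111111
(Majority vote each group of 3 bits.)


Groups: 111, 101, 010, 010, 111, 111
Majority votes: 110011

110011


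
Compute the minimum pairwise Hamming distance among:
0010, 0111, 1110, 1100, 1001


Comparing all pairs, minimum distance: 1
Can detect 0 errors, correct 0 errors

1


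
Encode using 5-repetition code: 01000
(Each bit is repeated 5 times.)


Each bit -> 5 copies

0000011111000000000000000


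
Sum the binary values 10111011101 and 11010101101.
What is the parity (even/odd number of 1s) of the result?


10111011101 = 1501
11010101101 = 1709
Sum = 3210 = 110010001010
1s count = 5

odd parity (5 ones in 110010001010)


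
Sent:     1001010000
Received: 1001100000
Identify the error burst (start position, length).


XOR: 0000110000

Burst at position 4, length 2


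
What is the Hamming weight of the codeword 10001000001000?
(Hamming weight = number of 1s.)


Counting 1s in 10001000001000

3


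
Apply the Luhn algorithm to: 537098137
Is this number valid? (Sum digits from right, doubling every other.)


Luhn sum = 48
48 mod 10 = 8

Invalid (Luhn sum mod 10 = 8)


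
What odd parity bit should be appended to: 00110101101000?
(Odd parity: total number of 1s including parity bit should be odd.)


Number of 1s in data: 6
Parity bit: 1

1


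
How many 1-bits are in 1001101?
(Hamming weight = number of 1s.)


Counting 1s in 1001101

4


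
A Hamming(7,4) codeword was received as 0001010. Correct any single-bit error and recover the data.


Syndrome = 2: error at position 2

Data: 0010 (corrected bit 2)


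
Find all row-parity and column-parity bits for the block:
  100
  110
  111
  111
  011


Row parities: 10110
Column parities: 001

Row P: 10110, Col P: 001, Corner: 1


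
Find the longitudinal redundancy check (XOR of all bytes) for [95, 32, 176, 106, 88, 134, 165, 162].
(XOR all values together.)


XOR chain: 95 ^ 32 ^ 176 ^ 106 ^ 88 ^ 134 ^ 165 ^ 162 = 124

124


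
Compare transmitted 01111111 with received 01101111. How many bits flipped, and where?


XOR: 00010000

1 error(s) at position(s): 3


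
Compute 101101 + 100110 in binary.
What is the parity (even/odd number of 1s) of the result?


101101 = 45
100110 = 38
Sum = 83 = 1010011
1s count = 4

even parity (4 ones in 1010011)


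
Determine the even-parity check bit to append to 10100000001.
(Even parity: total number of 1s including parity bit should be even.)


Number of 1s in data: 3
Parity bit: 1

1


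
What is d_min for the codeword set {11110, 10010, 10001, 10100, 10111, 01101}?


Comparing all pairs, minimum distance: 2
Can detect 1 errors, correct 0 errors

2


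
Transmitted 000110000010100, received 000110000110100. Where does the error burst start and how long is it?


XOR: 000000000100000

Burst at position 9, length 1


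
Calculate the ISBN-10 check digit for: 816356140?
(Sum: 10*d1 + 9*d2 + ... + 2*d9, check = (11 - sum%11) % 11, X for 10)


Weighted sum: 234
234 mod 11 = 3

Check digit: 8


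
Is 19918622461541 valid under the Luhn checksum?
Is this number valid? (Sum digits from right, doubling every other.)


Luhn sum = 70
70 mod 10 = 0

Valid (Luhn sum mod 10 = 0)


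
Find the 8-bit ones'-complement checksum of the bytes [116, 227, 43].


Sum = 386 mod 256 = 130
Complement = 125

125


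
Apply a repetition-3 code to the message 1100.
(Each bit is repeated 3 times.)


Each bit -> 3 copies

111111000000


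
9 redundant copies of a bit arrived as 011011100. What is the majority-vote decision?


Ones: 5 out of 9
Threshold: 5

1 (5/9 voted 1)


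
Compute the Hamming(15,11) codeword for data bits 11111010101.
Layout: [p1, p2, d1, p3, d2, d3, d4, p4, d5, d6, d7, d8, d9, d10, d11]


Parity bits: p1=1, p2=1, p3=1, p4=0

111111101010101


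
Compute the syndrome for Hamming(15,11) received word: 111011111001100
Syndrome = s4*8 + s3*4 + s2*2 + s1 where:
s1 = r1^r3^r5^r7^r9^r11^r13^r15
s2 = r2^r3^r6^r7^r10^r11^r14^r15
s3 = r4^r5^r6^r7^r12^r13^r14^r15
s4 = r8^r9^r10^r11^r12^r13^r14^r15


s1=0, s2=0, s3=1, s4=0

Syndrome = 4 (error at position 4)


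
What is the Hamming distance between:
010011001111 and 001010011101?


XOR: 011001010010
Count of 1s: 5

5


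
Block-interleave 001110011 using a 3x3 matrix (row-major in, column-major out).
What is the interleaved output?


Matrix:
  001
  110
  011
Read columns: 010011101

010011101


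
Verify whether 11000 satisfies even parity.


Number of 1s: 2

Yes, parity is correct (2 ones)


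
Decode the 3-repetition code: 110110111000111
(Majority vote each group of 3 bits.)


Groups: 110, 110, 111, 000, 111
Majority votes: 11101

11101


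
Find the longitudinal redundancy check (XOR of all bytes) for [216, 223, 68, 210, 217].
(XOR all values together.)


XOR chain: 216 ^ 223 ^ 68 ^ 210 ^ 217 = 72

72


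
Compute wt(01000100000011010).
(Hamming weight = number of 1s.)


Counting 1s in 01000100000011010

5


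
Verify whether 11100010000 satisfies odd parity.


Number of 1s: 4

No, parity error (4 ones)


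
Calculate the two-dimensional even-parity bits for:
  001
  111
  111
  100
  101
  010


Row parities: 111101
Column parities: 010

Row P: 111101, Col P: 010, Corner: 1


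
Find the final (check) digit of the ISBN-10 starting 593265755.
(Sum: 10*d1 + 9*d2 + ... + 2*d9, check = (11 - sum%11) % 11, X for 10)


Weighted sum: 283
283 mod 11 = 8

Check digit: 3


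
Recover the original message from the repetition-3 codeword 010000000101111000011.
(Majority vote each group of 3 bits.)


Groups: 010, 000, 000, 101, 111, 000, 011
Majority votes: 0001101

0001101


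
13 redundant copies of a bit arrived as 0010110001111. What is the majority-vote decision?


Ones: 7 out of 13
Threshold: 7

1 (7/13 voted 1)


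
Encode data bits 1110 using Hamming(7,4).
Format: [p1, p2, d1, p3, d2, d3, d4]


Parity bits: p1=0, p2=0, p3=0

0010110


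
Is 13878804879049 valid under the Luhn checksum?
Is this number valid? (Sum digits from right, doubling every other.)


Luhn sum = 78
78 mod 10 = 8

Invalid (Luhn sum mod 10 = 8)


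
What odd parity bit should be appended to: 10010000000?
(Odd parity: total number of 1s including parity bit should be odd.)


Number of 1s in data: 2
Parity bit: 1

1


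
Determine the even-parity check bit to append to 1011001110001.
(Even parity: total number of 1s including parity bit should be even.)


Number of 1s in data: 7
Parity bit: 1

1


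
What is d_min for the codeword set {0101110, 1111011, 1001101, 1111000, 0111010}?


Comparing all pairs, minimum distance: 2
Can detect 1 errors, correct 0 errors

2


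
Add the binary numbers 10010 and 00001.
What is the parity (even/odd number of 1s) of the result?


10010 = 18
00001 = 1
Sum = 19 = 10011
1s count = 3

odd parity (3 ones in 10011)


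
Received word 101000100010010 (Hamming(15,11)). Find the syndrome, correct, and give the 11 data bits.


Syndrome = 0: no error detected

Data: 10010010010 (no errors)


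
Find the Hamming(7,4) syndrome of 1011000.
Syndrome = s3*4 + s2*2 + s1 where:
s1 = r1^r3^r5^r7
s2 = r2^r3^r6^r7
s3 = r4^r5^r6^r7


s1=0, s2=1, s3=1

Syndrome = 6 (error at position 6)


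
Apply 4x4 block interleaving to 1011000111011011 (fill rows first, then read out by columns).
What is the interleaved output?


Matrix:
  1011
  0001
  1101
  1011
Read columns: 1011001010011111

1011001010011111


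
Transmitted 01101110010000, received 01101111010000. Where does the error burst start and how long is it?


XOR: 00000001000000

Burst at position 7, length 1


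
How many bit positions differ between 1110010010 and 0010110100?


XOR: 1100100110
Count of 1s: 5

5


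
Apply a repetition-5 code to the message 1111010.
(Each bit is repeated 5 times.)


Each bit -> 5 copies

11111111111111111111000001111100000


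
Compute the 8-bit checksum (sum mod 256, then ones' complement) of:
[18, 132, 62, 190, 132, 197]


Sum = 731 mod 256 = 219
Complement = 36

36


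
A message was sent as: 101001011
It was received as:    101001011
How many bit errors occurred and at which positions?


XOR: 000000000

0 errors (received matches sent)


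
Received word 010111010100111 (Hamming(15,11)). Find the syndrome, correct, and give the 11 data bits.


Syndrome = 11: error at position 11

Data: 01100110111 (corrected bit 11)


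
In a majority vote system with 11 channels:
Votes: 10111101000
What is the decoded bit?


Ones: 6 out of 11
Threshold: 6

1 (6/11 voted 1)


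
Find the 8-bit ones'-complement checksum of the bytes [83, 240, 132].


Sum = 455 mod 256 = 199
Complement = 56

56


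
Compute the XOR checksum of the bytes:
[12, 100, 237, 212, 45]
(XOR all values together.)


XOR chain: 12 ^ 100 ^ 237 ^ 212 ^ 45 = 124

124


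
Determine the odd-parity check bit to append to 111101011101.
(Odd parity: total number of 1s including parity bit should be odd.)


Number of 1s in data: 9
Parity bit: 0

0


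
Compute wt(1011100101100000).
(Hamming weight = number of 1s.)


Counting 1s in 1011100101100000

7


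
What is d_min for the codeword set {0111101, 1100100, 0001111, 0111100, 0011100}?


Comparing all pairs, minimum distance: 1
Can detect 0 errors, correct 0 errors

1


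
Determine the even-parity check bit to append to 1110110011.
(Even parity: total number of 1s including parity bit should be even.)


Number of 1s in data: 7
Parity bit: 1

1


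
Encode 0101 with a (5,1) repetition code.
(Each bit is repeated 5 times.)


Each bit -> 5 copies

00000111110000011111


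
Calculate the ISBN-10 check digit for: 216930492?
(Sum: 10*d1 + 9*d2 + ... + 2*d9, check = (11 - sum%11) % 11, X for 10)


Weighted sum: 205
205 mod 11 = 7

Check digit: 4


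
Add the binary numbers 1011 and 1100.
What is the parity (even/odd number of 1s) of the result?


1011 = 11
1100 = 12
Sum = 23 = 10111
1s count = 4

even parity (4 ones in 10111)


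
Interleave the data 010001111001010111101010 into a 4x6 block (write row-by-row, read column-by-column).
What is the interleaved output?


Matrix:
  010001
  111001
  010111
  101010
Read columns: 010111100101001000111110

010111100101001000111110


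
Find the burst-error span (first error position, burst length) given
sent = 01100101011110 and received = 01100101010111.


XOR: 00000000001001

Burst at position 10, length 4


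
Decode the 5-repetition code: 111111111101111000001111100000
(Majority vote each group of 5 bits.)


Groups: 11111, 11111, 01111, 00000, 11111, 00000
Majority votes: 111010

111010


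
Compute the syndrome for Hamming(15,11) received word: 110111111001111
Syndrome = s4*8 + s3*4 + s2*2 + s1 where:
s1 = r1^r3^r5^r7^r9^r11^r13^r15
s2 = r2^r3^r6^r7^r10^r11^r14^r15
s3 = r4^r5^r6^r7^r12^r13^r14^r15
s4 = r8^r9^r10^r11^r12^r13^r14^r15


s1=0, s2=1, s3=0, s4=0

Syndrome = 2 (error at position 2)


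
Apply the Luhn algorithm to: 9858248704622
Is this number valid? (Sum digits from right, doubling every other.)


Luhn sum = 71
71 mod 10 = 1

Invalid (Luhn sum mod 10 = 1)


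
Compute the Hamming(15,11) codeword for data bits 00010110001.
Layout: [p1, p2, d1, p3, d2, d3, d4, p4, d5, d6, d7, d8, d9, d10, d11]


Parity bits: p1=1, p2=0, p3=0, p4=1

100000110110001


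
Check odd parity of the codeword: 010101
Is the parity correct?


Number of 1s: 3

Yes, parity is correct (3 ones)


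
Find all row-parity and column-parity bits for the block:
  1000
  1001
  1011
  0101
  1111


Row parities: 10100
Column parities: 0000

Row P: 10100, Col P: 0000, Corner: 0


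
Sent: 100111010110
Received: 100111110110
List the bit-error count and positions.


XOR: 000000100000

1 error(s) at position(s): 6


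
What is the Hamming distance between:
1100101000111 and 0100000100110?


XOR: 1000101100001
Count of 1s: 5

5


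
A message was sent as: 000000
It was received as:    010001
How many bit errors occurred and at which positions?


XOR: 010001

2 error(s) at position(s): 1, 5


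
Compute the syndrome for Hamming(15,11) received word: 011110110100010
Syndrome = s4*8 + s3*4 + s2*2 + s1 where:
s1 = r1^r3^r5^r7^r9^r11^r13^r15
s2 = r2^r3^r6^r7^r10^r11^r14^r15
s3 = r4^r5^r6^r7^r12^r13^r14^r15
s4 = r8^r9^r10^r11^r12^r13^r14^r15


s1=1, s2=1, s3=0, s4=1

Syndrome = 11 (error at position 11)


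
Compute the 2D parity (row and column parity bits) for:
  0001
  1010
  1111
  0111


Row parities: 1001
Column parities: 0011

Row P: 1001, Col P: 0011, Corner: 0


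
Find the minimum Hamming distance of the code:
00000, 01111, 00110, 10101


Comparing all pairs, minimum distance: 2
Can detect 1 errors, correct 0 errors

2


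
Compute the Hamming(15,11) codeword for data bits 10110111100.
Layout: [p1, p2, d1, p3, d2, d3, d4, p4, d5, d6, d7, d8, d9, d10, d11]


Parity bits: p1=0, p2=1, p3=0, p4=0

011001100111100


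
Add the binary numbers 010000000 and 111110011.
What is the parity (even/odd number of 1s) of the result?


010000000 = 128
111110011 = 499
Sum = 627 = 1001110011
1s count = 6

even parity (6 ones in 1001110011)


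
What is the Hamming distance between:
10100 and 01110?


XOR: 11010
Count of 1s: 3

3


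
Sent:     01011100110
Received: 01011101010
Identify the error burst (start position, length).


XOR: 00000001100

Burst at position 7, length 2


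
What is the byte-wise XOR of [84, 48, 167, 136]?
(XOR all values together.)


XOR chain: 84 ^ 48 ^ 167 ^ 136 = 75

75


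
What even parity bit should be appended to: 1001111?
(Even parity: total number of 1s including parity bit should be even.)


Number of 1s in data: 5
Parity bit: 1

1


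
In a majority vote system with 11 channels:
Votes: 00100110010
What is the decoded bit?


Ones: 4 out of 11
Threshold: 6

0 (4/11 voted 1)


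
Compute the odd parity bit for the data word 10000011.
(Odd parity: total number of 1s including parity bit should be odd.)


Number of 1s in data: 3
Parity bit: 0

0


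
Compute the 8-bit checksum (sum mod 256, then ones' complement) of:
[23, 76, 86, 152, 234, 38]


Sum = 609 mod 256 = 97
Complement = 158

158


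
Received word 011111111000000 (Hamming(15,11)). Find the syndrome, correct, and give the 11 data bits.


Syndrome = 0: no error detected

Data: 11111000000 (no errors)


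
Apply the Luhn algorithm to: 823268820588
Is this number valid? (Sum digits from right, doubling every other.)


Luhn sum = 57
57 mod 10 = 7

Invalid (Luhn sum mod 10 = 7)


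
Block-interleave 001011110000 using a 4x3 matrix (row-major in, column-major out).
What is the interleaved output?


Matrix:
  001
  011
  110
  000
Read columns: 001001101100

001001101100


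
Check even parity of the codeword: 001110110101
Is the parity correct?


Number of 1s: 7

No, parity error (7 ones)


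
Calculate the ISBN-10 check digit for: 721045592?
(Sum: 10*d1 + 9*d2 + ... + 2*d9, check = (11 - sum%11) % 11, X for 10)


Weighted sum: 196
196 mod 11 = 9

Check digit: 2


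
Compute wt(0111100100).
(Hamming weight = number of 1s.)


Counting 1s in 0111100100

5


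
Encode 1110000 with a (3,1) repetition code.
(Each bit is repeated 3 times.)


Each bit -> 3 copies

111111111000000000000


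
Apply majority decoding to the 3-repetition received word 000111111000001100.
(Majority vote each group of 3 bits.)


Groups: 000, 111, 111, 000, 001, 100
Majority votes: 011000

011000


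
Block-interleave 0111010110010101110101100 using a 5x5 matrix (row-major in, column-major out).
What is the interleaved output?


Matrix:
  01110
  10110
  01010
  11101
  01100
Read columns: 0101010111110111110000010

0101010111110111110000010


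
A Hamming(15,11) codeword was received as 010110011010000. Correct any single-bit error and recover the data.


Syndrome = 9: error at position 9

Data: 01000010000 (corrected bit 9)


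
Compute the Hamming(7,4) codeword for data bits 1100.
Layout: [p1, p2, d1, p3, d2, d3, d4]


Parity bits: p1=0, p2=1, p3=1

0111100


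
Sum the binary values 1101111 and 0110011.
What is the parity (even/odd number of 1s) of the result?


1101111 = 111
0110011 = 51
Sum = 162 = 10100010
1s count = 3

odd parity (3 ones in 10100010)


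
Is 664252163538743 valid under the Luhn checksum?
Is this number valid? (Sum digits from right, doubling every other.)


Luhn sum = 62
62 mod 10 = 2

Invalid (Luhn sum mod 10 = 2)


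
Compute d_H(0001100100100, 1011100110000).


XOR: 1010000010100
Count of 1s: 4

4


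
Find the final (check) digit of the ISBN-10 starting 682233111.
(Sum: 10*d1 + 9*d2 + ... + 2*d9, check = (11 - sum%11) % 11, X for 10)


Weighted sum: 204
204 mod 11 = 6

Check digit: 5


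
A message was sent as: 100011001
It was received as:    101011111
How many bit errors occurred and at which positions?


XOR: 001000110

3 error(s) at position(s): 2, 6, 7


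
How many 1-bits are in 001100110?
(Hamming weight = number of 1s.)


Counting 1s in 001100110

4


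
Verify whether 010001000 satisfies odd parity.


Number of 1s: 2

No, parity error (2 ones)


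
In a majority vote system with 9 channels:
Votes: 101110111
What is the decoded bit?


Ones: 7 out of 9
Threshold: 5

1 (7/9 voted 1)


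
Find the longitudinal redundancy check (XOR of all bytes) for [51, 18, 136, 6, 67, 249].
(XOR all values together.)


XOR chain: 51 ^ 18 ^ 136 ^ 6 ^ 67 ^ 249 = 21

21


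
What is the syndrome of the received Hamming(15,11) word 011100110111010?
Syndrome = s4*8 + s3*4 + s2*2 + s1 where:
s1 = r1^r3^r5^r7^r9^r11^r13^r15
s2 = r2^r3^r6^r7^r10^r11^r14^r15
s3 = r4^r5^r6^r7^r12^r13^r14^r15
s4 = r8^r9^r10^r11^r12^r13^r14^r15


s1=1, s2=0, s3=0, s4=1

Syndrome = 9 (error at position 9)


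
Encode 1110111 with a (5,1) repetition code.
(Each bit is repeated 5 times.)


Each bit -> 5 copies

11111111111111100000111111111111111


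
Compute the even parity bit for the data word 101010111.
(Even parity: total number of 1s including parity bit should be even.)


Number of 1s in data: 6
Parity bit: 0

0


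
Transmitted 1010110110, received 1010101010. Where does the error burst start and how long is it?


XOR: 0000011100

Burst at position 5, length 3


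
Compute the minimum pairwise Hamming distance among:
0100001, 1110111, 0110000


Comparing all pairs, minimum distance: 2
Can detect 1 errors, correct 0 errors

2


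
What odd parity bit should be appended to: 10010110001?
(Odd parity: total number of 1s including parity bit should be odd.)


Number of 1s in data: 5
Parity bit: 0

0


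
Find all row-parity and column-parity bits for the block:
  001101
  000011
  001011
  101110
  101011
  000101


Row parities: 101000
Column parities: 000101

Row P: 101000, Col P: 000101, Corner: 0


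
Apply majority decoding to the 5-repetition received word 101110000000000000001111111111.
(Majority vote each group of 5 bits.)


Groups: 10111, 00000, 00000, 00000, 11111, 11111
Majority votes: 100011

100011


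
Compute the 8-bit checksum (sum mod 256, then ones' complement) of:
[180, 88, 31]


Sum = 299 mod 256 = 43
Complement = 212

212


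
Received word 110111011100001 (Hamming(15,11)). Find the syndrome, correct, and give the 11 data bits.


Syndrome = 0: no error detected

Data: 01101100001 (no errors)


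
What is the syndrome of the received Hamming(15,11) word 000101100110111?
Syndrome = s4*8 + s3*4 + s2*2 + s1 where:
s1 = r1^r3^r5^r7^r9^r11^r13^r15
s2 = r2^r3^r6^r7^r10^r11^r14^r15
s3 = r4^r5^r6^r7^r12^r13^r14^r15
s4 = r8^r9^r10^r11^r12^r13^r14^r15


s1=0, s2=0, s3=0, s4=1

Syndrome = 8 (error at position 8)


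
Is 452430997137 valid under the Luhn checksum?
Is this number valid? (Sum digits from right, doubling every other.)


Luhn sum = 64
64 mod 10 = 4

Invalid (Luhn sum mod 10 = 4)


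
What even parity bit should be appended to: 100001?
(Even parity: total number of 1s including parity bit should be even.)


Number of 1s in data: 2
Parity bit: 0

0


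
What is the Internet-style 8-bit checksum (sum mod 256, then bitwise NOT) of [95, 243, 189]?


Sum = 527 mod 256 = 15
Complement = 240

240


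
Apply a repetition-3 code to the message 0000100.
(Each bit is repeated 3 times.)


Each bit -> 3 copies

000000000000111000000


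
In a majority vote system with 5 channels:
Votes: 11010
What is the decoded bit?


Ones: 3 out of 5
Threshold: 3

1 (3/5 voted 1)


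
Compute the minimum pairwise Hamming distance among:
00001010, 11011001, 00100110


Comparing all pairs, minimum distance: 3
Can detect 2 errors, correct 1 errors

3


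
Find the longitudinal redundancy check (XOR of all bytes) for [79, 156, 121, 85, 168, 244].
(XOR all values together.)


XOR chain: 79 ^ 156 ^ 121 ^ 85 ^ 168 ^ 244 = 163

163


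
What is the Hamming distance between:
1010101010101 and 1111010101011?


XOR: 0101111111110
Count of 1s: 10

10


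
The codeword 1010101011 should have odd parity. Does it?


Number of 1s: 6

No, parity error (6 ones)


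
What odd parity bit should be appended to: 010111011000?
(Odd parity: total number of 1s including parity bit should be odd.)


Number of 1s in data: 6
Parity bit: 1

1


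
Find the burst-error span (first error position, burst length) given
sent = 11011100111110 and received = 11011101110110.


XOR: 00000001001000

Burst at position 7, length 4


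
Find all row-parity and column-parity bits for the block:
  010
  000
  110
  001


Row parities: 1001
Column parities: 101

Row P: 1001, Col P: 101, Corner: 0


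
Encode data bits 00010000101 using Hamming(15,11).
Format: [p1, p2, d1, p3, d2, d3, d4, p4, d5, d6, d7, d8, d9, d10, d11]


Parity bits: p1=1, p2=0, p3=1, p4=0

100100100000101


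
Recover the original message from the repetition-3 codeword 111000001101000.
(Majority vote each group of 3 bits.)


Groups: 111, 000, 001, 101, 000
Majority votes: 10010

10010


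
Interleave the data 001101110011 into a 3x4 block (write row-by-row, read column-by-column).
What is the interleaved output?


Matrix:
  0011
  0111
  0011
Read columns: 000010111111

000010111111


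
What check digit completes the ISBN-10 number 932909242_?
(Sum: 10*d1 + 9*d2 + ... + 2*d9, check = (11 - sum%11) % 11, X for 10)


Weighted sum: 265
265 mod 11 = 1

Check digit: X


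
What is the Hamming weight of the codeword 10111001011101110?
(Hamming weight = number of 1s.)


Counting 1s in 10111001011101110

11


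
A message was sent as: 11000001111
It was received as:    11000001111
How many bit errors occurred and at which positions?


XOR: 00000000000

0 errors (received matches sent)


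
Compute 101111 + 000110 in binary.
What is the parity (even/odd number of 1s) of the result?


101111 = 47
000110 = 6
Sum = 53 = 110101
1s count = 4

even parity (4 ones in 110101)


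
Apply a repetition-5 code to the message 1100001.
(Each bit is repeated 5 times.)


Each bit -> 5 copies

11111111110000000000000000000011111


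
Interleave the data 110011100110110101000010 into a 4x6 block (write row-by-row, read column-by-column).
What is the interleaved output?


Matrix:
  110011
  100110
  110101
  000010
Read columns: 111010100000011011011010

111010100000011011011010


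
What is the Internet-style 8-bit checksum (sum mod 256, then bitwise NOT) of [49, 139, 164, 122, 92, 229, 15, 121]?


Sum = 931 mod 256 = 163
Complement = 92

92


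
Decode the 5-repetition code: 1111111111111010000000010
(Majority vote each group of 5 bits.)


Groups: 11111, 11111, 11101, 00000, 00010
Majority votes: 11100

11100


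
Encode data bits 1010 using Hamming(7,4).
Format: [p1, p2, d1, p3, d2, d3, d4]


Parity bits: p1=1, p2=0, p3=1

1011010


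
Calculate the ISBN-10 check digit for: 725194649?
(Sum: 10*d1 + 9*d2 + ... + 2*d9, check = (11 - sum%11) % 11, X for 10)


Weighted sum: 263
263 mod 11 = 10

Check digit: 1


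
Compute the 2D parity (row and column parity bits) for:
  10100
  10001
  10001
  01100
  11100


Row parities: 00001
Column parities: 00100

Row P: 00001, Col P: 00100, Corner: 1


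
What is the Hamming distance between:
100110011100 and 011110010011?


XOR: 111000001111
Count of 1s: 7

7


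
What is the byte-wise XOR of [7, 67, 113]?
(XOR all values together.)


XOR chain: 7 ^ 67 ^ 113 = 53

53


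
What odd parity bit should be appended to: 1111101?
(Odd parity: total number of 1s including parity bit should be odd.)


Number of 1s in data: 6
Parity bit: 1

1


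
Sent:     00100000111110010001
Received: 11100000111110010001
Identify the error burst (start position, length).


XOR: 11000000000000000000

Burst at position 0, length 2


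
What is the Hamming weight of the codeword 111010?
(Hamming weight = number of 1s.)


Counting 1s in 111010

4


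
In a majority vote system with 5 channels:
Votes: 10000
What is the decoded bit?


Ones: 1 out of 5
Threshold: 3

0 (1/5 voted 1)


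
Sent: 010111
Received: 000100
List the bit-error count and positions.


XOR: 010011

3 error(s) at position(s): 1, 4, 5


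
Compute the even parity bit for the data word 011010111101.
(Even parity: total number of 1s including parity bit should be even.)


Number of 1s in data: 8
Parity bit: 0

0


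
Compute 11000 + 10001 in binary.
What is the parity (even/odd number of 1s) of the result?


11000 = 24
10001 = 17
Sum = 41 = 101001
1s count = 3

odd parity (3 ones in 101001)


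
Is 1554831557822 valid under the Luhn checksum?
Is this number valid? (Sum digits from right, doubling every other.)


Luhn sum = 55
55 mod 10 = 5

Invalid (Luhn sum mod 10 = 5)


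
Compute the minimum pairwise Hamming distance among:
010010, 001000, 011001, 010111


Comparing all pairs, minimum distance: 2
Can detect 1 errors, correct 0 errors

2


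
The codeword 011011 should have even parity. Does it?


Number of 1s: 4

Yes, parity is correct (4 ones)


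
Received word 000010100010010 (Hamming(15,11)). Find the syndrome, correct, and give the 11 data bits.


Syndrome = 7: error at position 7

Data: 01000010010 (corrected bit 7)


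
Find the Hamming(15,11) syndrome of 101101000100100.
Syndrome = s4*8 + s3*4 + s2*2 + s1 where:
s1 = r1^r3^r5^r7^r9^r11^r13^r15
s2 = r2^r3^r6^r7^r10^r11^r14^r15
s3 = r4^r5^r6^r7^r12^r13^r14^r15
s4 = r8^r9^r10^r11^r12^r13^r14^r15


s1=1, s2=1, s3=1, s4=0

Syndrome = 7 (error at position 7)


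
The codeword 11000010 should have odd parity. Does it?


Number of 1s: 3

Yes, parity is correct (3 ones)


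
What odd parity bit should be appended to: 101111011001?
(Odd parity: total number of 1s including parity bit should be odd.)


Number of 1s in data: 8
Parity bit: 1

1


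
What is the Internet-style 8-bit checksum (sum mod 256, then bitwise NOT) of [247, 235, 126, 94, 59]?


Sum = 761 mod 256 = 249
Complement = 6

6


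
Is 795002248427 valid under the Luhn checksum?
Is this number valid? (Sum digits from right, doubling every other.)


Luhn sum = 47
47 mod 10 = 7

Invalid (Luhn sum mod 10 = 7)


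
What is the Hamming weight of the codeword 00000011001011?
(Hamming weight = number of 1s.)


Counting 1s in 00000011001011

5


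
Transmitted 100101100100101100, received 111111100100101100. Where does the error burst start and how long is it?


XOR: 011010000000000000

Burst at position 1, length 4


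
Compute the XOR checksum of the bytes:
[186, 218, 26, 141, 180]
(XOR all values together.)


XOR chain: 186 ^ 218 ^ 26 ^ 141 ^ 180 = 67

67


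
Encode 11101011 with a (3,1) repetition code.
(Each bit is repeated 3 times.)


Each bit -> 3 copies

111111111000111000111111


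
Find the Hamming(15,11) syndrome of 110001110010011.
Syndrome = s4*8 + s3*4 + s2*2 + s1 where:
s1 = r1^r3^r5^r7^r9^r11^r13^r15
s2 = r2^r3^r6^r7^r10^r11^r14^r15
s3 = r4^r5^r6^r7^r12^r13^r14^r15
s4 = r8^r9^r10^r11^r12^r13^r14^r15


s1=0, s2=0, s3=0, s4=0

Syndrome = 0 (no error)


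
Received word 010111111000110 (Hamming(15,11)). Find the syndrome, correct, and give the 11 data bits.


Syndrome = 0: no error detected

Data: 01111000110 (no errors)


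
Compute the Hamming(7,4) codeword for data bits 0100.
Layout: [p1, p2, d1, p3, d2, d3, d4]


Parity bits: p1=1, p2=0, p3=1

1001100


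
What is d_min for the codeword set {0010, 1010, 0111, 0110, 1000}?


Comparing all pairs, minimum distance: 1
Can detect 0 errors, correct 0 errors

1


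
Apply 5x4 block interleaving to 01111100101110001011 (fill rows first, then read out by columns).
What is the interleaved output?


Matrix:
  0111
  1100
  1011
  1000
  1011
Read columns: 01111110001010110101

01111110001010110101


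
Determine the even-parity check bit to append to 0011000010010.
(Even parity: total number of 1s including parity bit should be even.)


Number of 1s in data: 4
Parity bit: 0

0


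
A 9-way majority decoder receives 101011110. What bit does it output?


Ones: 6 out of 9
Threshold: 5

1 (6/9 voted 1)


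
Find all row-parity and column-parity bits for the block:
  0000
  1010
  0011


Row parities: 000
Column parities: 1001

Row P: 000, Col P: 1001, Corner: 0


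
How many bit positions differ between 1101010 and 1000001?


XOR: 0101011
Count of 1s: 4

4


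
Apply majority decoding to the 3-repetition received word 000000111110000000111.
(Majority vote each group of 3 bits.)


Groups: 000, 000, 111, 110, 000, 000, 111
Majority votes: 0011001

0011001


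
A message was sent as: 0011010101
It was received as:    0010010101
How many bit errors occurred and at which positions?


XOR: 0001000000

1 error(s) at position(s): 3


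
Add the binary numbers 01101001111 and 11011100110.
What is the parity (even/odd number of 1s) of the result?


01101001111 = 847
11011100110 = 1766
Sum = 2613 = 101000110101
1s count = 6

even parity (6 ones in 101000110101)


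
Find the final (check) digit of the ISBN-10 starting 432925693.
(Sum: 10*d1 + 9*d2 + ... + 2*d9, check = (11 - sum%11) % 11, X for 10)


Weighted sum: 240
240 mod 11 = 9

Check digit: 2


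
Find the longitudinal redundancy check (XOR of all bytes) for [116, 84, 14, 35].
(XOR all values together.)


XOR chain: 116 ^ 84 ^ 14 ^ 35 = 13

13


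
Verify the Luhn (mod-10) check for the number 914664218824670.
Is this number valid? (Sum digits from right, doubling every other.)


Luhn sum = 72
72 mod 10 = 2

Invalid (Luhn sum mod 10 = 2)


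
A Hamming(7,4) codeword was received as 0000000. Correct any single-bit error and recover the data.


Syndrome = 0: no error detected

Data: 0000 (no errors)


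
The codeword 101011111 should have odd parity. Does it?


Number of 1s: 7

Yes, parity is correct (7 ones)


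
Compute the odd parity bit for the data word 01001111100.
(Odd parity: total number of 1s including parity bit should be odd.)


Number of 1s in data: 6
Parity bit: 1

1


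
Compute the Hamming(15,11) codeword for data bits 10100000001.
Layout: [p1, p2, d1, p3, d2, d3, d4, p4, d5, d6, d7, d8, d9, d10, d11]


Parity bits: p1=0, p2=1, p3=0, p4=1

011001010000001


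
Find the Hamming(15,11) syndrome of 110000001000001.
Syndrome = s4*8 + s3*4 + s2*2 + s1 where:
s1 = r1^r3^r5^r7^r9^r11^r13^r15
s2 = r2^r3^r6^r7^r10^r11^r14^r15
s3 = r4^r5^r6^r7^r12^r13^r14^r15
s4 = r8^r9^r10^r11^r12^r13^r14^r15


s1=1, s2=0, s3=1, s4=0

Syndrome = 5 (error at position 5)


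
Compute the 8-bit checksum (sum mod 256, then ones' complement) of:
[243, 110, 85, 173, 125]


Sum = 736 mod 256 = 224
Complement = 31

31


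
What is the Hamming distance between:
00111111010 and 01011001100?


XOR: 01100110110
Count of 1s: 6

6


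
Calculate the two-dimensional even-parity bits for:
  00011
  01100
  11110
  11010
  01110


Row parities: 00011
Column parities: 00101

Row P: 00011, Col P: 00101, Corner: 0


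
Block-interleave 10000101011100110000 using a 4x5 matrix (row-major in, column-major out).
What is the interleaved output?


Matrix:
  10000
  10101
  11001
  10000
Read columns: 11110010010000000110

11110010010000000110


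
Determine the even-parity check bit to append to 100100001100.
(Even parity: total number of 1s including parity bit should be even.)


Number of 1s in data: 4
Parity bit: 0

0


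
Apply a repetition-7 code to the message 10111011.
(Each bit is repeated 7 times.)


Each bit -> 7 copies

11111110000000111111111111111111111000000011111111111111


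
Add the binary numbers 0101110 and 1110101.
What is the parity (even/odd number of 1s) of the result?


0101110 = 46
1110101 = 117
Sum = 163 = 10100011
1s count = 4

even parity (4 ones in 10100011)


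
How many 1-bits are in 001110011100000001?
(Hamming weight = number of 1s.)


Counting 1s in 001110011100000001

7


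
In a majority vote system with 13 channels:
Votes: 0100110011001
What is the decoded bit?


Ones: 6 out of 13
Threshold: 7

0 (6/13 voted 1)


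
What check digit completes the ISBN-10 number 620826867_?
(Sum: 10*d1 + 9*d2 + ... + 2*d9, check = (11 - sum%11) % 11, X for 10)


Weighted sum: 240
240 mod 11 = 9

Check digit: 2
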